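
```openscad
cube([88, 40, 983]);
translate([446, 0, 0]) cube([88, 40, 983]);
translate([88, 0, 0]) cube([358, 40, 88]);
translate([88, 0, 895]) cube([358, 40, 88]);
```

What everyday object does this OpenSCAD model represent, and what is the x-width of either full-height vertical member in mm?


A picture frame. The border width is 88 mm.

Four thin pieces enclosing a rectangular opening — a picture frame. The two full-height stiles are 983 mm tall; the top rail sits at z = 895 and is 88 mm tall, so the border above the opening is 983 − 895 = 88 mm, matching the stile x-width.


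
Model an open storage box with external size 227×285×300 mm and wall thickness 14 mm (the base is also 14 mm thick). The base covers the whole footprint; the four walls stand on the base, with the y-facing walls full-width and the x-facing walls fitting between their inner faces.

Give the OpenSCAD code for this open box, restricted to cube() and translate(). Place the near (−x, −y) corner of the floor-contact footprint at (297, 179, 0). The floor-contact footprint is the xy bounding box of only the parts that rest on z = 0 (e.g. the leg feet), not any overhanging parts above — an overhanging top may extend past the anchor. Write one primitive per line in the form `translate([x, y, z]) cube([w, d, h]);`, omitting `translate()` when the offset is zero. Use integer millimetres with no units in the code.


translate([297, 179, 0]) cube([227, 285, 14]);
translate([297, 179, 14]) cube([227, 14, 286]);
translate([297, 450, 14]) cube([227, 14, 286]);
translate([297, 193, 14]) cube([14, 257, 286]);
translate([510, 193, 14]) cube([14, 257, 286]);


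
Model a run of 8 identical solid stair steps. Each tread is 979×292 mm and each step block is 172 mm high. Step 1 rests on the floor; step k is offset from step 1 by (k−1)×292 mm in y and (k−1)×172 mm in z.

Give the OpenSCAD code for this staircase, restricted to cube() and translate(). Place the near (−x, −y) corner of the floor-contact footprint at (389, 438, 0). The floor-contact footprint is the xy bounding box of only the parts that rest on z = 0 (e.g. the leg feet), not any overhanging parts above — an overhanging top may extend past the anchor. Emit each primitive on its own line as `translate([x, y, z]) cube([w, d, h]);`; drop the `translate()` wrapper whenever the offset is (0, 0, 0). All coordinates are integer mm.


translate([389, 438, 0]) cube([979, 292, 172]);
translate([389, 730, 172]) cube([979, 292, 172]);
translate([389, 1022, 344]) cube([979, 292, 172]);
translate([389, 1314, 516]) cube([979, 292, 172]);
translate([389, 1606, 688]) cube([979, 292, 172]);
translate([389, 1898, 860]) cube([979, 292, 172]);
translate([389, 2190, 1032]) cube([979, 292, 172]);
translate([389, 2482, 1204]) cube([979, 292, 172]);


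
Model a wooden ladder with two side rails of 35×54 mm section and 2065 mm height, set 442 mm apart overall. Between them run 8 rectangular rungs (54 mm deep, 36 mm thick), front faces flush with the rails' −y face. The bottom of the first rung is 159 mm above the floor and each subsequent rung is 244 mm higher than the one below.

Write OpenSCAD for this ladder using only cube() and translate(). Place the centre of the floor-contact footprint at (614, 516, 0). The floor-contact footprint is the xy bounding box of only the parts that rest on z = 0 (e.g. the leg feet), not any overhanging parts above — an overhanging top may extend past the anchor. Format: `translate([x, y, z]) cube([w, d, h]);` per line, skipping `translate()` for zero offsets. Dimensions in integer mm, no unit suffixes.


translate([393, 489, 0]) cube([35, 54, 2065]);
translate([800, 489, 0]) cube([35, 54, 2065]);
translate([428, 489, 159]) cube([372, 54, 36]);
translate([428, 489, 403]) cube([372, 54, 36]);
translate([428, 489, 647]) cube([372, 54, 36]);
translate([428, 489, 891]) cube([372, 54, 36]);
translate([428, 489, 1135]) cube([372, 54, 36]);
translate([428, 489, 1379]) cube([372, 54, 36]);
translate([428, 489, 1623]) cube([372, 54, 36]);
translate([428, 489, 1867]) cube([372, 54, 36]);


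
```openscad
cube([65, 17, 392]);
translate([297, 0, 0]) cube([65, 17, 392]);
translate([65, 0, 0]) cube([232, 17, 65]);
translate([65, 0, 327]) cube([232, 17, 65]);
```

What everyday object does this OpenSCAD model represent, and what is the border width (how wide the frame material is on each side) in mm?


A picture frame. The border width is 65 mm.

Four thin pieces enclosing a rectangular opening — a picture frame. The two full-height stiles are 392 mm tall; the top rail sits at z = 327 and is 65 mm tall, so the border above the opening is 392 − 327 = 65 mm, matching the stile x-width.


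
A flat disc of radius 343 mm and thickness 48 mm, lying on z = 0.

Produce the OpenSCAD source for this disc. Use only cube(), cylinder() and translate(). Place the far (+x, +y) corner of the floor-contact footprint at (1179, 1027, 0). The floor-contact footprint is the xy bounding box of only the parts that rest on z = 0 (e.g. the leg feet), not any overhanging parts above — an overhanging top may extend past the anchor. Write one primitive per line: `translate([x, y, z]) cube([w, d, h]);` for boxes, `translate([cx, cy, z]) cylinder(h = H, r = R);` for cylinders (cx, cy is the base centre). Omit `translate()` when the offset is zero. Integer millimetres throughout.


translate([836, 684, 0]) cylinder(h = 48, r = 343);


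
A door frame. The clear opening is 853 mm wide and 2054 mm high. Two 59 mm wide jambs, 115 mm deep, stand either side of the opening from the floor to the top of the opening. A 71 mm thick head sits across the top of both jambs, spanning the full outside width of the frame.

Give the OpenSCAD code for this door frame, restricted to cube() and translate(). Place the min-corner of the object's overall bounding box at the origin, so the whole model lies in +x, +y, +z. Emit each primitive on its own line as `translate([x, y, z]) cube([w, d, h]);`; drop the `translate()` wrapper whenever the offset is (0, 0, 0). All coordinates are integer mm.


cube([59, 115, 2054]);
translate([912, 0, 0]) cube([59, 115, 2054]);
translate([0, 0, 2054]) cube([971, 115, 71]);


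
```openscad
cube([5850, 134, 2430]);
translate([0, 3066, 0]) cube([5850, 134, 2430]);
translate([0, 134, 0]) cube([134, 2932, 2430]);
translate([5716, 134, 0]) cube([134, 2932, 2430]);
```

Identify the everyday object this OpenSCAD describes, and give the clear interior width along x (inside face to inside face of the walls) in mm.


A house (or room) frame. The interior width is 5582 mm.

Four 2430 mm walls enclosing a rectangle with no floor or roof — a room or house frame. Outside width is 5850 mm and wall thickness is 134 mm, so the interior width is 5850 − 2 × 134 = 5582 mm.


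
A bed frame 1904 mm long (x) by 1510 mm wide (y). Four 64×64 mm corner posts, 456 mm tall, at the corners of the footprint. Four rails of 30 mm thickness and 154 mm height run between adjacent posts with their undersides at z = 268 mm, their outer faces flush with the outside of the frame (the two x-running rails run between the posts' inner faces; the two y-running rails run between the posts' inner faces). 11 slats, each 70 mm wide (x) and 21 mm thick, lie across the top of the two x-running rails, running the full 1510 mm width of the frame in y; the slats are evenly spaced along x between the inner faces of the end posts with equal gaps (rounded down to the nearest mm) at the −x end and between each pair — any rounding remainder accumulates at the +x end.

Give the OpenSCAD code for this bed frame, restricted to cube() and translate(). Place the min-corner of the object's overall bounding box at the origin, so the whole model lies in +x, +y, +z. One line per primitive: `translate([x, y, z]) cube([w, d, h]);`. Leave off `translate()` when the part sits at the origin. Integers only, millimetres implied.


// slat z = rail_z + rail_h = 268 + 154 = 422
// slat gap = ⌊(1776 − 11·70) / 12⌋ = 83
cube([64, 64, 456]);
translate([0, 1446, 0]) cube([64, 64, 456]);
translate([1840, 0, 0]) cube([64, 64, 456]);
translate([1840, 1446, 0]) cube([64, 64, 456]);
translate([64, 0, 268]) cube([1776, 30, 154]);
translate([64, 1480, 268]) cube([1776, 30, 154]);
translate([0, 64, 268]) cube([30, 1382, 154]);
translate([1874, 64, 268]) cube([30, 1382, 154]);
translate([147, 0, 422]) cube([70, 1510, 21]);
translate([300, 0, 422]) cube([70, 1510, 21]);
translate([453, 0, 422]) cube([70, 1510, 21]);
translate([606, 0, 422]) cube([70, 1510, 21]);
translate([759, 0, 422]) cube([70, 1510, 21]);
translate([912, 0, 422]) cube([70, 1510, 21]);
translate([1065, 0, 422]) cube([70, 1510, 21]);
translate([1218, 0, 422]) cube([70, 1510, 21]);
translate([1371, 0, 422]) cube([70, 1510, 21]);
translate([1524, 0, 422]) cube([70, 1510, 21]);
translate([1677, 0, 422]) cube([70, 1510, 21]);


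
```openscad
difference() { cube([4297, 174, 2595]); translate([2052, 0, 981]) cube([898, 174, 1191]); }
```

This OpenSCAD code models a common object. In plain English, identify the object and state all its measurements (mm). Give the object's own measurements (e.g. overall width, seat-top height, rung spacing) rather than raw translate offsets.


A wall 4297 mm long (x), 174 mm thick (y), 2595 mm tall, with a rectangular window opening cut through it. The opening is 898 mm wide and 1191 mm tall; its sill is at z = 981 mm and its near (−x) edge is 2052 mm from the wall's −x end. The opening passes through the full wall thickness.


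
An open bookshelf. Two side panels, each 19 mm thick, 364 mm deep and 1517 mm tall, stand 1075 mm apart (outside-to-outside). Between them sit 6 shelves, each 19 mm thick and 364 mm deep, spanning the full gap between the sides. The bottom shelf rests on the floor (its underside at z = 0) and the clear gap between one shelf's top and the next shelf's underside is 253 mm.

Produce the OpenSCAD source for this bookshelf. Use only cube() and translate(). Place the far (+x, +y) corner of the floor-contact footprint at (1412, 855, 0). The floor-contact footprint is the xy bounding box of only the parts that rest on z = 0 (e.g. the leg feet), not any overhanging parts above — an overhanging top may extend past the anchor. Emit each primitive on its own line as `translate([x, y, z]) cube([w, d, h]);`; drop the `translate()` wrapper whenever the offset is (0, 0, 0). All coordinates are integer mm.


translate([337, 491, 0]) cube([19, 364, 1517]);
translate([1393, 491, 0]) cube([19, 364, 1517]);
translate([356, 491, 0]) cube([1037, 364, 19]);
translate([356, 491, 272]) cube([1037, 364, 19]);
translate([356, 491, 544]) cube([1037, 364, 19]);
translate([356, 491, 816]) cube([1037, 364, 19]);
translate([356, 491, 1088]) cube([1037, 364, 19]);
translate([356, 491, 1360]) cube([1037, 364, 19]);


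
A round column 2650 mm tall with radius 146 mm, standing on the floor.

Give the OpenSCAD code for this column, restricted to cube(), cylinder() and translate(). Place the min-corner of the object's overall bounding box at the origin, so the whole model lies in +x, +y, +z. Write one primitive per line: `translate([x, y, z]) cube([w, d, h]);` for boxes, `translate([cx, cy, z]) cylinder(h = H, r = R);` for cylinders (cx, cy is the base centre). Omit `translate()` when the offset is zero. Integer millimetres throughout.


translate([146, 146, 0]) cylinder(h = 2650, r = 146);


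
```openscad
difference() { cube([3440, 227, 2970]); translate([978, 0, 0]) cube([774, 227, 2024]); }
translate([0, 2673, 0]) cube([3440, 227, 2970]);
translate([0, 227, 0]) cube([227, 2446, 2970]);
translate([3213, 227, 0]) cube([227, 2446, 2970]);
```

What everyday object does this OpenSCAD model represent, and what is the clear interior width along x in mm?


A single room. The interior width is 2986 mm.

Four walls enclosing a rectangle with a door in the front wall — a room. Outside width 3440 minus two 227 mm walls gives 2986 mm.


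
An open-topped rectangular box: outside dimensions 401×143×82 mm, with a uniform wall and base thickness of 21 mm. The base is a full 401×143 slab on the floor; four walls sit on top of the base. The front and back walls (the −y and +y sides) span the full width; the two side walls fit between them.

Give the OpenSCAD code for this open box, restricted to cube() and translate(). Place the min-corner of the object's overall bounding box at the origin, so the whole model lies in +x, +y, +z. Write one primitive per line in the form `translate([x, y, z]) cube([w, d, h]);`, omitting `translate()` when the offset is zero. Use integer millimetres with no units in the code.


cube([401, 143, 21]);
translate([0, 0, 21]) cube([401, 21, 61]);
translate([0, 122, 21]) cube([401, 21, 61]);
translate([0, 21, 21]) cube([21, 101, 61]);
translate([380, 21, 21]) cube([21, 101, 61]);


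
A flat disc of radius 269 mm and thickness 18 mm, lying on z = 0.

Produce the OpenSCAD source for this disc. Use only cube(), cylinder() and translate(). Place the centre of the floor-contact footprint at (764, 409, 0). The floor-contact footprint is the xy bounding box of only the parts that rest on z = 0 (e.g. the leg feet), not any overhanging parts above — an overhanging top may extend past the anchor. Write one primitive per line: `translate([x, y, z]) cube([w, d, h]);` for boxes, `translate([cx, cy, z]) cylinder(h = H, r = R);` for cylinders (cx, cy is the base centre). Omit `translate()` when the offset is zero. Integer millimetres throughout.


translate([764, 409, 0]) cylinder(h = 18, r = 269);


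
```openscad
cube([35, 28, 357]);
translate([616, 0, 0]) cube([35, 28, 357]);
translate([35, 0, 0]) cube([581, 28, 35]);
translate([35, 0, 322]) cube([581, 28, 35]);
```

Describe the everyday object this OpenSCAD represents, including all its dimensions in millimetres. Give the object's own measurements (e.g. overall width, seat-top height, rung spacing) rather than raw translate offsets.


A rectangular picture frame lying in the x–z plane (depth along y). The opening is 581 mm wide (x) by 287 mm tall (z), surrounded by a border 35 mm wide on all four sides. The frame is 28 mm deep and is made of two full-height vertical stiles with two horizontal rails fitted between them.


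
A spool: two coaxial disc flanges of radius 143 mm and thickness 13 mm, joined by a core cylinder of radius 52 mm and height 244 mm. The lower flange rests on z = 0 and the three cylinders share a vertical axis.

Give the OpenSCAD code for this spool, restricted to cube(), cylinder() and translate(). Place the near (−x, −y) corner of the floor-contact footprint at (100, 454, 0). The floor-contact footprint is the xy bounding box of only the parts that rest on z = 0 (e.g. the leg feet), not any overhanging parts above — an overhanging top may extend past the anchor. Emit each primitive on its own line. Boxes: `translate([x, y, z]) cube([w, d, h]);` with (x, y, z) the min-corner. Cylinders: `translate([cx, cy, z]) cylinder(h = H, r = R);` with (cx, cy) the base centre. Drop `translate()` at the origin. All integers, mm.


translate([243, 597, 0]) cylinder(h = 13, r = 143);
translate([243, 597, 13]) cylinder(h = 244, r = 52);
translate([243, 597, 257]) cylinder(h = 13, r = 143);


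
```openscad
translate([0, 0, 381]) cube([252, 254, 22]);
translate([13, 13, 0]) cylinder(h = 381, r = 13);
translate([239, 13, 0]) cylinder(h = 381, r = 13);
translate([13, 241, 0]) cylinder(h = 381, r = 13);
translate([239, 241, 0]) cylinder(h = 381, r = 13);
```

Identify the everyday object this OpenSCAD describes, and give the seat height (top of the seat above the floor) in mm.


A stool. The seat height is 403 mm.

A 252×254×22 slab at z = 381 on four corner cylinders — a stool. The seat top is 381 + 22 = 403 mm.


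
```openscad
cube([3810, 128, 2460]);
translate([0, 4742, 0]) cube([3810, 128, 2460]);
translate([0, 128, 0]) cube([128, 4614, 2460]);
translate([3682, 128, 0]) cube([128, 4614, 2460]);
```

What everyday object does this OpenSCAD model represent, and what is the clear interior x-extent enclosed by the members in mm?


A house (or room) frame. The interior width is 3554 mm.

Four 2460 mm walls enclosing a rectangle with no floor or roof — a room or house frame. Outside width is 3810 mm and wall thickness is 128 mm, so the interior width is 3810 − 2 × 128 = 3554 mm.


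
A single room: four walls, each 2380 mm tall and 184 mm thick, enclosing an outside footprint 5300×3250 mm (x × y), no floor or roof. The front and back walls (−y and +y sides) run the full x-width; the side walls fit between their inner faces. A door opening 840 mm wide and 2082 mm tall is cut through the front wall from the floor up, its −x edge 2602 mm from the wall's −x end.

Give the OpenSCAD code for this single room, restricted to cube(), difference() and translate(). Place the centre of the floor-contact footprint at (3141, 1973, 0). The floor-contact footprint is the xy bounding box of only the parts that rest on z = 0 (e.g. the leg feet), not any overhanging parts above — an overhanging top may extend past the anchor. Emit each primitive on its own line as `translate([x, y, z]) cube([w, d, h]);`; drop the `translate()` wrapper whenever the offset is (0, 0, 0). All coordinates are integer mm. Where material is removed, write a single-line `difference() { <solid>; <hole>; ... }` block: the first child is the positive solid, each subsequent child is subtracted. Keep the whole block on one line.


difference() { translate([491, 348, 0]) cube([5300, 184, 2380]); translate([3093, 348, 0]) cube([840, 184, 2082]); }
translate([491, 3414, 0]) cube([5300, 184, 2380]);
translate([491, 532, 0]) cube([184, 2882, 2380]);
translate([5607, 532, 0]) cube([184, 2882, 2380]);


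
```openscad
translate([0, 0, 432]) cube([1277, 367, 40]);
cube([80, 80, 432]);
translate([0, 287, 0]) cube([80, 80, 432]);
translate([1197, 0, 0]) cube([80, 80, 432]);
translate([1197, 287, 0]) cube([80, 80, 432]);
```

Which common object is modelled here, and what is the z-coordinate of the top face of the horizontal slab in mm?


A bench. The seat-top height is 472 mm.

A long slab on four corner posts — a bench. The slab sits at z = 432 with thickness 40, so the top is 432 + 40 = 472 mm.


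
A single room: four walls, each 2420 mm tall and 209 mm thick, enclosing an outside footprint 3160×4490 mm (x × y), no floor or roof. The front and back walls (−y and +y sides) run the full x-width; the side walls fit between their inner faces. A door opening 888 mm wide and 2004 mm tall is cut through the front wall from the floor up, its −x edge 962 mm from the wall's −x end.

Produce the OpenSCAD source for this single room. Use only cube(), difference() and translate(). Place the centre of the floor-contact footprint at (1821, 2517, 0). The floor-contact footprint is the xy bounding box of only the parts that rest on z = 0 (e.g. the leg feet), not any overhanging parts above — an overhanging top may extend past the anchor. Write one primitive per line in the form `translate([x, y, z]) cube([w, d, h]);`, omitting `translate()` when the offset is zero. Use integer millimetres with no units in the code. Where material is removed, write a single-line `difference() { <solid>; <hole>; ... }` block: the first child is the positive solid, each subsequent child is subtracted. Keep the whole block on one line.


difference() { translate([241, 272, 0]) cube([3160, 209, 2420]); translate([1203, 272, 0]) cube([888, 209, 2004]); }
translate([241, 4553, 0]) cube([3160, 209, 2420]);
translate([241, 481, 0]) cube([209, 4072, 2420]);
translate([3192, 481, 0]) cube([209, 4072, 2420]);


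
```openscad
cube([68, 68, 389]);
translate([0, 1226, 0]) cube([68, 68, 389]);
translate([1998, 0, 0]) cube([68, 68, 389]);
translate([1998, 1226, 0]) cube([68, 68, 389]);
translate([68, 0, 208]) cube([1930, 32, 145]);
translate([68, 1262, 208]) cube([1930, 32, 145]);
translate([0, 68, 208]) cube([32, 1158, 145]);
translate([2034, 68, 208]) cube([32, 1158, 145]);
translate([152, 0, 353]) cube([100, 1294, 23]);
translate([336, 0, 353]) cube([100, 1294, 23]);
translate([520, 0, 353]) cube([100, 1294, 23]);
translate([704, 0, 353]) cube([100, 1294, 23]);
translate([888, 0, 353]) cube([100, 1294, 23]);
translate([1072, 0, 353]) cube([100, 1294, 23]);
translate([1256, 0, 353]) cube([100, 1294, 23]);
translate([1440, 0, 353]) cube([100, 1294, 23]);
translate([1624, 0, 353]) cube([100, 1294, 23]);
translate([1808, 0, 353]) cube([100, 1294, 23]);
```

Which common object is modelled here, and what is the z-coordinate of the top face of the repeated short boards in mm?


A bed frame. The slat-top height is 376 mm.

Four posts, four rails, and a row of slats — a bed frame. Slats sit on the rails at z = 208 + 145 = 353; with slat thickness 23, the top is 376 mm.


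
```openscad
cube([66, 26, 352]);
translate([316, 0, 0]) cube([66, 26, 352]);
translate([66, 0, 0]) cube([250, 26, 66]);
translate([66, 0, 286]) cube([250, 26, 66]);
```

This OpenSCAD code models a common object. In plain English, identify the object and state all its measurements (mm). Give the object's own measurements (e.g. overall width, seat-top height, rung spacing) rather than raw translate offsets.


A rectangular picture frame lying in the x–z plane (depth along y). The opening is 250 mm wide (x) by 220 mm tall (z), surrounded by a border 66 mm wide on all four sides. The frame is 26 mm deep and is made of two full-height vertical stiles with two horizontal rails fitted between them.


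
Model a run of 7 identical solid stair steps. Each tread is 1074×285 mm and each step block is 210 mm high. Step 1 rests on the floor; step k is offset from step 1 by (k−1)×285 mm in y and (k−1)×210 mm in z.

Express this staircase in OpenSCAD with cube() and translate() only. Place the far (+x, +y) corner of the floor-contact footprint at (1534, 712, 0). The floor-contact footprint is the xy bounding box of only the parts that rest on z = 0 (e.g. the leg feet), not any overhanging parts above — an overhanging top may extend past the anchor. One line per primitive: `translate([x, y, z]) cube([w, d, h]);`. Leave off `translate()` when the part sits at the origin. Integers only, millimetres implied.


translate([460, 427, 0]) cube([1074, 285, 210]);
translate([460, 712, 210]) cube([1074, 285, 210]);
translate([460, 997, 420]) cube([1074, 285, 210]);
translate([460, 1282, 630]) cube([1074, 285, 210]);
translate([460, 1567, 840]) cube([1074, 285, 210]);
translate([460, 1852, 1050]) cube([1074, 285, 210]);
translate([460, 2137, 1260]) cube([1074, 285, 210]);


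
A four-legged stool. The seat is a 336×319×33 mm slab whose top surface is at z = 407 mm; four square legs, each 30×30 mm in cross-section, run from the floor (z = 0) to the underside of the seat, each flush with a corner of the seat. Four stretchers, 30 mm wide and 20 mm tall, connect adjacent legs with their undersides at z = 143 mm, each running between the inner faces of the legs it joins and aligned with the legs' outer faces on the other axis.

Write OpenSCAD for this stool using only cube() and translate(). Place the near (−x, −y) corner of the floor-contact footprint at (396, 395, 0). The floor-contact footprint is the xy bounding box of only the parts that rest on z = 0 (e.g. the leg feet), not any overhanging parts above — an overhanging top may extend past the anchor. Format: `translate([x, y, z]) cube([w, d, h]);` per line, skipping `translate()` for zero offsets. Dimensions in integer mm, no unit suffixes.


// leg_h = 407 - 33 = 374
// stretcher span = 336 - 2*30 = 276
translate([396, 395, 374]) cube([336, 319, 33]);
translate([396, 395, 0]) cube([30, 30, 374]);
translate([702, 395, 0]) cube([30, 30, 374]);
translate([396, 684, 0]) cube([30, 30, 374]);
translate([702, 684, 0]) cube([30, 30, 374]);
translate([426, 395, 143]) cube([276, 30, 20]);
translate([426, 684, 143]) cube([276, 30, 20]);
translate([396, 425, 143]) cube([30, 259, 20]);
translate([702, 425, 143]) cube([30, 259, 20]);


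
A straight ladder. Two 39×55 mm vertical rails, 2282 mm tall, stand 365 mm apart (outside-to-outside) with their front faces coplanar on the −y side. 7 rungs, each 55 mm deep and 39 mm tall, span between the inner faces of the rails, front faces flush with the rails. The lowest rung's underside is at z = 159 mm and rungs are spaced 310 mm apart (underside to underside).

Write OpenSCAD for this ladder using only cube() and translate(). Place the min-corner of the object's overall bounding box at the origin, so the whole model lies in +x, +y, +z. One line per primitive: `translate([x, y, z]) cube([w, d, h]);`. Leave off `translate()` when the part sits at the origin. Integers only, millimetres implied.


cube([39, 55, 2282]);
translate([326, 0, 0]) cube([39, 55, 2282]);
translate([39, 0, 159]) cube([287, 55, 39]);
translate([39, 0, 469]) cube([287, 55, 39]);
translate([39, 0, 779]) cube([287, 55, 39]);
translate([39, 0, 1089]) cube([287, 55, 39]);
translate([39, 0, 1399]) cube([287, 55, 39]);
translate([39, 0, 1709]) cube([287, 55, 39]);
translate([39, 0, 2019]) cube([287, 55, 39]);


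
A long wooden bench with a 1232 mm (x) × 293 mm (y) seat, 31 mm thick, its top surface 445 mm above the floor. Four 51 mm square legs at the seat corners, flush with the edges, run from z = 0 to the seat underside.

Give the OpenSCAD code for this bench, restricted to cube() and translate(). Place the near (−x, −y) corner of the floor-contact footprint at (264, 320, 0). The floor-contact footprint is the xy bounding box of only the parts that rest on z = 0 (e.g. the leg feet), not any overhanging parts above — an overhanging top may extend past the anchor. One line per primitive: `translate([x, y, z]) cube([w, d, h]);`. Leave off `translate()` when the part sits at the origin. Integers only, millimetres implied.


translate([264, 320, 414]) cube([1232, 293, 31]);
translate([264, 320, 0]) cube([51, 51, 414]);
translate([264, 562, 0]) cube([51, 51, 414]);
translate([1445, 320, 0]) cube([51, 51, 414]);
translate([1445, 562, 0]) cube([51, 51, 414]);


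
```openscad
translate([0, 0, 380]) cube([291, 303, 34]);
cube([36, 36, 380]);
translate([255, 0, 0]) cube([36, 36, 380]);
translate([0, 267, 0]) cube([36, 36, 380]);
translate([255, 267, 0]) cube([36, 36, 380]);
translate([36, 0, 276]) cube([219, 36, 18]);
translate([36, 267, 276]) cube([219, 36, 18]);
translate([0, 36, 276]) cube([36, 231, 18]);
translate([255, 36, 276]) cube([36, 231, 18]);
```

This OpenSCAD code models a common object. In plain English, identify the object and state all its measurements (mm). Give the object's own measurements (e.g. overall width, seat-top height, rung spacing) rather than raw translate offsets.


A simple wooden stool: a rectangular seat 291 mm (x) by 303 mm (y), 34 mm thick, top face at z = 414 mm, on four square legs, each 36×36 mm in cross-section. The legs rest on z = 0, each flush with a corner of the seat. Four stretchers, 36 mm wide and 18 mm tall, connect adjacent legs with their undersides at z = 276 mm, each running between the inner faces of the legs it joins and aligned with the legs' outer faces on the other axis.


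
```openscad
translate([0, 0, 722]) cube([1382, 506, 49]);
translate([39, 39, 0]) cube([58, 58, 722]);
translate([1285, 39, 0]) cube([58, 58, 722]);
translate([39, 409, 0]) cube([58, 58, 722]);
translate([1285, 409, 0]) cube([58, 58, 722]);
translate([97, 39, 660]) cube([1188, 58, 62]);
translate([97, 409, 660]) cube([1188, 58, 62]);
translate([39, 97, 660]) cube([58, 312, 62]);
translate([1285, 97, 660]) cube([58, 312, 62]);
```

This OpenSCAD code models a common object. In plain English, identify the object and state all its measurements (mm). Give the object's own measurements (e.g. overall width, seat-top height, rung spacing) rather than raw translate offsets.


A table: top 1382 mm (x) × 506 mm (y), 49 mm thick, upper face at z = 771 mm, on four 58×58 mm square legs, each inset 39 mm from the nearest pair of top edges from z = 0 to the bottom of the top. Four apron rails, 58 mm thick and 62 mm tall, run between adjacent legs with their top edges flush with the underside of the top and their outer faces flush with the legs' outer faces.


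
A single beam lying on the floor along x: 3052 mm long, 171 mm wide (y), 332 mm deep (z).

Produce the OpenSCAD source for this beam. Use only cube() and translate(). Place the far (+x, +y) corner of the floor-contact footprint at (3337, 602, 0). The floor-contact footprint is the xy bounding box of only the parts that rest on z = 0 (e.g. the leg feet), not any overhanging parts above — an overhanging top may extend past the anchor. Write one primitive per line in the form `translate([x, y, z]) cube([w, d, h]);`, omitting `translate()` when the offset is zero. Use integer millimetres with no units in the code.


translate([285, 431, 0]) cube([3052, 171, 332]);


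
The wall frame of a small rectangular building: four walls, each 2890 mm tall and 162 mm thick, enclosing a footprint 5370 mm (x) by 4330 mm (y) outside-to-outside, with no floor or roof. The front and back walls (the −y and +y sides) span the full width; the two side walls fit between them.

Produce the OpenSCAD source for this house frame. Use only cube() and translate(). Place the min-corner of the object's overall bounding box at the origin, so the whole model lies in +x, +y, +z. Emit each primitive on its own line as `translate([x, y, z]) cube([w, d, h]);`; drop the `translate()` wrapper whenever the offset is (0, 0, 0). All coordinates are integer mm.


cube([5370, 162, 2890]);
translate([0, 4168, 0]) cube([5370, 162, 2890]);
translate([0, 162, 0]) cube([162, 4006, 2890]);
translate([5208, 162, 0]) cube([162, 4006, 2890]);


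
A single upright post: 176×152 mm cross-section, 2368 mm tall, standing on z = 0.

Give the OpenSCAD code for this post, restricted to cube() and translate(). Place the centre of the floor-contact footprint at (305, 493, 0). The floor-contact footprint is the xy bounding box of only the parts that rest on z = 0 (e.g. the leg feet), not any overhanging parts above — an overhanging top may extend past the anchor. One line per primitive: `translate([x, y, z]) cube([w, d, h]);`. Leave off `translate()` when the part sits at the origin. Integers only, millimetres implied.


translate([217, 417, 0]) cube([176, 152, 2368]);


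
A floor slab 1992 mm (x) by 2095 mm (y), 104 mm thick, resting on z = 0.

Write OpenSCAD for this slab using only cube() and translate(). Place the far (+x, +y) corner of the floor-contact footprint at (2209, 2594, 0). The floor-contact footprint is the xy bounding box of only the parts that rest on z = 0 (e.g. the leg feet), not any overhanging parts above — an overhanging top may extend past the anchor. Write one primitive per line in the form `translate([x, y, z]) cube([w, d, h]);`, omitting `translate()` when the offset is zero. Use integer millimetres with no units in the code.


translate([217, 499, 0]) cube([1992, 2095, 104]);


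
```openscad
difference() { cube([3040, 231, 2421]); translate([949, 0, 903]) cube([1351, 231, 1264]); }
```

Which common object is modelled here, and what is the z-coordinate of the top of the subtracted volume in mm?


A wall with a window opening. The window head height is 2167 mm.

A wall with a rectangular opening subtracted — a window. Sill at z = 903, opening 1264 mm tall, so the head is at 903 + 1264 = 2167 mm.


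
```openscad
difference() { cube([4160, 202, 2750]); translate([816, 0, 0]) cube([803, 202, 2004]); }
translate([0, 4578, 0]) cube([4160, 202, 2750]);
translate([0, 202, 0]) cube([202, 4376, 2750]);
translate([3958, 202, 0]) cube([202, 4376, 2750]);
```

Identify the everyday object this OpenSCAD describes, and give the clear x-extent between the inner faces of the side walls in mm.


A single room. The interior width is 3756 mm.

Four walls enclosing a rectangle with a door in the front wall — a room. Outside width 4160 minus two 202 mm walls gives 3756 mm.


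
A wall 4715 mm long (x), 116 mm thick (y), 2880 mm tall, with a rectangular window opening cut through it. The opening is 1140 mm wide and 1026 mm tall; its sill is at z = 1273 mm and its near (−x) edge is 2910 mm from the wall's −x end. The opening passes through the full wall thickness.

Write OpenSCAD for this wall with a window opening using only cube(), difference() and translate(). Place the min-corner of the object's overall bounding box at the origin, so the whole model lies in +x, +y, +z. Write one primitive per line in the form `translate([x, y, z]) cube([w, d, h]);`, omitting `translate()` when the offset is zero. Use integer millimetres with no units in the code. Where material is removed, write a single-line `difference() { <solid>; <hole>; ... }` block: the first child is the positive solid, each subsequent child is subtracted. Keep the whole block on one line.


difference() { cube([4715, 116, 2880]); translate([2910, 0, 1273]) cube([1140, 116, 1026]); }


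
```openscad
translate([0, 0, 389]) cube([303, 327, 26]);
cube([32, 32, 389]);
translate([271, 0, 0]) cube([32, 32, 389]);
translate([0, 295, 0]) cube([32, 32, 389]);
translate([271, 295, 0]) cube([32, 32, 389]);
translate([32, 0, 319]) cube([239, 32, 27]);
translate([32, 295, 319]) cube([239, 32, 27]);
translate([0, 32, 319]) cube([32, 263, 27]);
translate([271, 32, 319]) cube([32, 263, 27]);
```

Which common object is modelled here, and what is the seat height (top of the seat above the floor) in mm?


A stool. The seat height is 415 mm.

A 303×327×26 slab at z = 389 on four corner posts — a stool. The seat top is 389 + 26 = 415 mm.


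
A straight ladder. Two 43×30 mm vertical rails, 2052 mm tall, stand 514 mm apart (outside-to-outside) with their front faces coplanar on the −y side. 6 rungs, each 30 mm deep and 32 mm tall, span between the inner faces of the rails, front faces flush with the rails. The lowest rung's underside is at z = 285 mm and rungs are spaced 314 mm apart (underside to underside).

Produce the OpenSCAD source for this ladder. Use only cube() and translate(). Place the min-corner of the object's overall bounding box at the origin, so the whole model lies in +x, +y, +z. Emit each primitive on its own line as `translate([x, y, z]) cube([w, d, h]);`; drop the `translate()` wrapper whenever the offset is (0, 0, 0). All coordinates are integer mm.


// rung span = 514 - 2*43 = 428
// rung[k] z = 285 + k*314
cube([43, 30, 2052]);
translate([471, 0, 0]) cube([43, 30, 2052]);
translate([43, 0, 285]) cube([428, 30, 32]);
translate([43, 0, 599]) cube([428, 30, 32]);
translate([43, 0, 913]) cube([428, 30, 32]);
translate([43, 0, 1227]) cube([428, 30, 32]);
translate([43, 0, 1541]) cube([428, 30, 32]);
translate([43, 0, 1855]) cube([428, 30, 32]);


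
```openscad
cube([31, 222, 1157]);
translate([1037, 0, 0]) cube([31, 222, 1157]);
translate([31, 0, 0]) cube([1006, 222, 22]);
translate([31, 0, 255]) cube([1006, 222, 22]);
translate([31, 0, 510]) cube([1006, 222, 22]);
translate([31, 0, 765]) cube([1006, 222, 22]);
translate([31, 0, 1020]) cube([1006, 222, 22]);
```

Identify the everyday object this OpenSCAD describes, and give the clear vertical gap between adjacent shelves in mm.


A bookshelf. The clear shelf gap is 233 mm.

Two tall side panels with 5 horizontal boards between them — a bookshelf. The first two shelf undersides are at z = 0 and z = 255; with shelf thickness 22, the clear gap is 255 − 0 − 22 = 233 mm.


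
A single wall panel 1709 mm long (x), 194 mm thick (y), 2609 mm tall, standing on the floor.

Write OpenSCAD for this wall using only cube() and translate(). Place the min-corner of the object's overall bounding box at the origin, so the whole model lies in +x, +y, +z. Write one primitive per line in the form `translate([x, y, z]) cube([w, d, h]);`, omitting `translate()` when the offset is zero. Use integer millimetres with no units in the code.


cube([1709, 194, 2609]);


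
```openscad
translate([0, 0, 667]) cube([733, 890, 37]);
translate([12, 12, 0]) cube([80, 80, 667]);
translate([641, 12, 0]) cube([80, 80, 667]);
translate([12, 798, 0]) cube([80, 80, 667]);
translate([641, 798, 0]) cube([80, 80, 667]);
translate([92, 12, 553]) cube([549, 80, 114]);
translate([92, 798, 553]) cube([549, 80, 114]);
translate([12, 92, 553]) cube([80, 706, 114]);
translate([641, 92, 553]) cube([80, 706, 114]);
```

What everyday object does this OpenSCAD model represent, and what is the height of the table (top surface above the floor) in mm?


A table. The table height is 704 mm.

A 733×890×37 slab sits at z = 667 on four 80 mm square posts — a table. The top surface is at 667 + 37 = 704 mm.


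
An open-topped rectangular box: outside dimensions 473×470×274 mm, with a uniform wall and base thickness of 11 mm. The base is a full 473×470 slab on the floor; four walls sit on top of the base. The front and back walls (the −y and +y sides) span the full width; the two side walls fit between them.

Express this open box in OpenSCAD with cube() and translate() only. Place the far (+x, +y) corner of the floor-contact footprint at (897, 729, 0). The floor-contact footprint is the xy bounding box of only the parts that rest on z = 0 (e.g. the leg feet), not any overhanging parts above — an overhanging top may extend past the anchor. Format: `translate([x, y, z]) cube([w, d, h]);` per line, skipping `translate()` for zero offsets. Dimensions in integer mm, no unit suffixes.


translate([424, 259, 0]) cube([473, 470, 11]);
translate([424, 259, 11]) cube([473, 11, 263]);
translate([424, 718, 11]) cube([473, 11, 263]);
translate([424, 270, 11]) cube([11, 448, 263]);
translate([886, 270, 11]) cube([11, 448, 263]);


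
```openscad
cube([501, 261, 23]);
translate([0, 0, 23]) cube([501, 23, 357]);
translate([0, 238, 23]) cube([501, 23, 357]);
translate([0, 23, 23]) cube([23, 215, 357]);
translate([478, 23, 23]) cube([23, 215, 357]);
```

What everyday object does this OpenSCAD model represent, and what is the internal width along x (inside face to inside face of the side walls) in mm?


An open box. The internal width is 455 mm.

A 501×261 base slab with four walls standing on it — an open box. The base is 501 mm wide and the walls are 23 mm thick, so the internal width is 501 − 2 × 23 = 455 mm.


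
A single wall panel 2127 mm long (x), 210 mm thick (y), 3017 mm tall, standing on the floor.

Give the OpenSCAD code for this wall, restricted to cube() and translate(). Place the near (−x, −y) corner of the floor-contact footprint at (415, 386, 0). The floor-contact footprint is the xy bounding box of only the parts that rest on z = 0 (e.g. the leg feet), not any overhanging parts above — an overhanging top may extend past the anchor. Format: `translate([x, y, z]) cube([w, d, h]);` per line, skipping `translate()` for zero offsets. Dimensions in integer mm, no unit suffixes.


translate([415, 386, 0]) cube([2127, 210, 3017]);


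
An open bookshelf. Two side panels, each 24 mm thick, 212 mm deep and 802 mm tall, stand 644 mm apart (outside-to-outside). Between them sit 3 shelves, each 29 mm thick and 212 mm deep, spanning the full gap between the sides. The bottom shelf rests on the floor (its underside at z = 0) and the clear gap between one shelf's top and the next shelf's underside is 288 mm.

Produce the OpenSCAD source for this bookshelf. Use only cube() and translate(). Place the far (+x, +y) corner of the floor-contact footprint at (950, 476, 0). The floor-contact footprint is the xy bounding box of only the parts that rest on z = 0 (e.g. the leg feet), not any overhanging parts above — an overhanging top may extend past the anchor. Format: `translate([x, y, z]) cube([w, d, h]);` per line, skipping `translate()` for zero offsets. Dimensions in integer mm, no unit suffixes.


translate([306, 264, 0]) cube([24, 212, 802]);
translate([926, 264, 0]) cube([24, 212, 802]);
translate([330, 264, 0]) cube([596, 212, 29]);
translate([330, 264, 317]) cube([596, 212, 29]);
translate([330, 264, 634]) cube([596, 212, 29]);


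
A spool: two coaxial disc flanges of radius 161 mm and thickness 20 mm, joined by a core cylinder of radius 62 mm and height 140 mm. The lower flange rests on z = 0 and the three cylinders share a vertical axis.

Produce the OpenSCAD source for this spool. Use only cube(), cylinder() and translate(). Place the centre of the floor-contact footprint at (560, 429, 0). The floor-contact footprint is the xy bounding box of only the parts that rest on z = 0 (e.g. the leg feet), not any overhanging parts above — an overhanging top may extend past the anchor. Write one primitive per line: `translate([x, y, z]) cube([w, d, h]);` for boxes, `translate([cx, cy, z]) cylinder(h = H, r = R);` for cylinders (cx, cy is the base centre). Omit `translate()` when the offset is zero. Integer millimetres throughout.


translate([560, 429, 0]) cylinder(h = 20, r = 161);
translate([560, 429, 20]) cylinder(h = 140, r = 62);
translate([560, 429, 160]) cylinder(h = 20, r = 161);
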